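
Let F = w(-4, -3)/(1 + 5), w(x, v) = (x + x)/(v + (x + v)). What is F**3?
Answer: 8/3375 ≈ 0.0023704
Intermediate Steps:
w(x, v) = 2*x/(x + 2*v) (w(x, v) = (2*x)/(v + (v + x)) = (2*x)/(x + 2*v) = 2*x/(x + 2*v))
F = 2/15 (F = (2*(-4)/(-4 + 2*(-3)))/(1 + 5) = (2*(-4)/(-4 - 6))/6 = (2*(-4)/(-10))*(1/6) = (2*(-4)*(-1/10))*(1/6) = (4/5)*(1/6) = 2/15 ≈ 0.13333)
F**3 = (2/15)**3 = 8/3375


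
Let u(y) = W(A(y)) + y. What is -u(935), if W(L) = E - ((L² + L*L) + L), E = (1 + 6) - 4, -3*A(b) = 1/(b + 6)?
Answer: -7475233423/7969329 ≈ -938.00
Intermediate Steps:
A(b) = -1/(3*(6 + b)) (A(b) = -1/(3*(b + 6)) = -1/(3*(6 + b)))
E = 3 (E = 7 - 4 = 3)
W(L) = 3 - L - 2*L² (W(L) = 3 - ((L² + L*L) + L) = 3 - ((L² + L²) + L) = 3 - (2*L² + L) = 3 - (L + 2*L²) = 3 + (-L - 2*L²) = 3 - L - 2*L²)
u(y) = 3 + y + 1/(18 + 3*y) - 2/(18 + 3*y)² (u(y) = (3 - (-1)/(18 + 3*y) - 2/(18 + 3*y)²) + y = (3 + 1/(18 + 3*y) - 2/(18 + 3*y)²) + y = 3 + y + 1/(18 + 3*y) - 2/(18 + 3*y)²)
-u(935) = -(988 + 9*935³ + 135*935² + 651*935)/(9*(36 + 935² + 12*935)) = -(988 + 9*817400375 + 135*874225 + 608685)/(9*(36 + 874225 + 11220)) = -(988 + 7356603375 + 118020375 + 608685)/(9*885481) = -7475233423/(9*885481) = -1*7475233423/7969329 = -7475233423/7969329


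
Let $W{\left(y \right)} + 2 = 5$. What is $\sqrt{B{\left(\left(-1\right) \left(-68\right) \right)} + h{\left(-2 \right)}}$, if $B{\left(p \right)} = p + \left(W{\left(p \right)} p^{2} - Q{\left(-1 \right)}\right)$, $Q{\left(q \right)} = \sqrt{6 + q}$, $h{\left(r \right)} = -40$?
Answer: $\sqrt{13900 - \sqrt{5}} \approx 117.89$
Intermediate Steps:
$W{\left(y \right)} = 3$ ($W{\left(y \right)} = -2 + 5 = 3$)
$B{\left(p \right)} = p - \sqrt{5} + 3 p^{2}$ ($B{\left(p \right)} = p + \left(3 p^{2} - \sqrt{6 - 1}\right) = p + \left(3 p^{2} - \sqrt{5}\right) = p + \left(- \sqrt{5} + 3 p^{2}\right) = p - \sqrt{5} + 3 p^{2}$)
$\sqrt{B{\left(\left(-1\right) \left(-68\right) \right)} + h{\left(-2 \right)}} = \sqrt{\left(\left(-1\right) \left(-68\right) - \sqrt{5} + 3 \left(\left(-1\right) \left(-68\right)\right)^{2}\right) - 40} = \sqrt{\left(68 - \sqrt{5} + 3 \cdot 68^{2}\right) - 40} = \sqrt{\left(68 - \sqrt{5} + 3 \cdot 4624\right) - 40} = \sqrt{\left(68 - \sqrt{5} + 13872\right) - 40} = \sqrt{\left(13940 - \sqrt{5}\right) - 40} = \sqrt{13900 - \sqrt{5}}$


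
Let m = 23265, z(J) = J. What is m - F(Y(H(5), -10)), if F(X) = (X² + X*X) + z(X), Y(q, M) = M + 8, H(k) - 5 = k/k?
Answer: 23259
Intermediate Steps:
H(k) = 6 (H(k) = 5 + k/k = 5 + 1 = 6)
Y(q, M) = 8 + M
F(X) = X + 2*X² (F(X) = (X² + X*X) + X = (X² + X²) + X = 2*X² + X = X + 2*X²)
m - F(Y(H(5), -10)) = 23265 - (8 - 10)*(1 + 2*(8 - 10)) = 23265 - (-2)*(1 + 2*(-2)) = 23265 - (-2)*(1 - 4) = 23265 - (-2)*(-3) = 23265 - 1*6 = 23265 - 6 = 23259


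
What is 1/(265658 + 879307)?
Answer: 1/1144965 ≈ 8.7339e-7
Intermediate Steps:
1/(265658 + 879307) = 1/1144965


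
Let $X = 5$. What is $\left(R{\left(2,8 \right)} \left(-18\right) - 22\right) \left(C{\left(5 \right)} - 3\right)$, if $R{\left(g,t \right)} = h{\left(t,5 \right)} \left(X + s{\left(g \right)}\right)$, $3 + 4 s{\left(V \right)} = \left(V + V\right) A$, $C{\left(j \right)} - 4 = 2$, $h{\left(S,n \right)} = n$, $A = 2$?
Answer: $- \frac{3507}{2} \approx -1753.5$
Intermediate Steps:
$C{\left(j \right)} = 6$ ($C{\left(j \right)} = 4 + 2 = 6$)
$s{\left(V \right)} = - \frac{3}{4} + V$ ($s{\left(V \right)} = - \frac{3}{4} + \frac{\left(V + V\right) 2}{4} = - \frac{3}{4} + \frac{2 V 2}{4} = - \frac{3}{4} + \frac{4 V}{4} = - \frac{3}{4} + V$)
$R{\left(g,t \right)} = \frac{85}{4} + 5 g$ ($R{\left(g,t \right)} = 5 \left(5 + \left(- \frac{3}{4} + g\right)\right) = 5 \left(\frac{17}{4} + g\right) = \frac{85}{4} + 5 g$)
$\left(R{\left(2,8 \right)} \left(-18\right) - 22\right) \left(C{\left(5 \right)} - 3\right) = \left(\left(\frac{85}{4} + 5 \cdot 2\right) \left(-18\right) - 22\right) \left(6 - 3\right) = \left(\left(\frac{85}{4} + 10\right) \left(-18\right) - 22\right) 3 = \left(\frac{125}{4} \left(-18\right) - 22\right) 3 = \left(- \frac{1125}{2} - 22\right) 3 = \left(- \frac{1169}{2}\right) 3 = - \frac{3507}{2}$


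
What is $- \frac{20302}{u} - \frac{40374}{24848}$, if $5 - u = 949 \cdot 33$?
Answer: $- \frac{2967682}{3039221} \approx -0.97646$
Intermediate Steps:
$u = -31312$ ($u = 5 - 949 \cdot 33 = 5 - 31317 = -31312$)
$- \frac{20302}{u} - \frac{40374}{24848} = - \frac{20302}{-31312} - \frac{40374}{24848} = \left(-20302\right) \left(- \frac{1}{31312}\right) - \frac{20187}{12424} = \frac{10151}{15656} - \frac{20187}{12424} = - \frac{2967682}{3039221}$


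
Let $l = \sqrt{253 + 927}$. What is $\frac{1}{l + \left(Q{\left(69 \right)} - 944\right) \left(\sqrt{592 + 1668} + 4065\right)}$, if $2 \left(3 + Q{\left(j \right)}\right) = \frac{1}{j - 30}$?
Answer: $\frac{78}{-300261225 - 147730 \sqrt{565} + 156 \sqrt{295}} \approx -2.5677 \cdot 10^{-7}$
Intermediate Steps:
$Q{\left(j \right)} = -3 + \frac{1}{2 \left(-30 + j\right)}$ ($Q{\left(j \right)} = -3 + \frac{1}{2 \left(j - 30\right)} = -3 + \frac{1}{2 \left(-30 + j\right)}$)
$l = 2 \sqrt{295}$ ($l = \sqrt{1180} = 2 \sqrt{295} \approx 34.351$)
$\frac{1}{l + \left(Q{\left(69 \right)} - 944\right) \left(\sqrt{592 + 1668} + 4065\right)} = \frac{1}{2 \sqrt{295} + \left(\frac{181 - 414}{2 \left(-30 + 69\right)} - 944\right) \left(\sqrt{592 + 1668} + 4065\right)} = \frac{1}{2 \sqrt{295} + \left(\frac{181 - 414}{2 \cdot 39} - 944\right) \left(\sqrt{2260} + 4065\right)} = \frac{1}{2 \sqrt{295} + \left(\frac{1}{2} \cdot \frac{1}{39} \left(-233\right) - 944\right) \left(2 \sqrt{565} + 4065\right)} = \frac{1}{2 \sqrt{295} + \left(- \frac{233}{78} - 944\right) \left(4065 + 2 \sqrt{565}\right)} = \frac{1}{2 \sqrt{295} - \frac{73865 \left(4065 + 2 \sqrt{565}\right)}{78}} = \frac{1}{2 \sqrt{295} - \left(\frac{100087075}{26} + \frac{73865 \sqrt{565}}{39}\right)} = \frac{1}{- \frac{100087075}{26} + 2 \sqrt{295} - \frac{73865 \sqrt{565}}{39}}$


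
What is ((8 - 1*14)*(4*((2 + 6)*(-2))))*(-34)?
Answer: -13056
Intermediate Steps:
((8 - 1*14)*(4*((2 + 6)*(-2))))*(-34) = ((8 - 14)*(4*(8*(-2))))*(-34) = -24*(-16)*(-34) = -6*(-64)*(-34) = 384*(-34) = -13056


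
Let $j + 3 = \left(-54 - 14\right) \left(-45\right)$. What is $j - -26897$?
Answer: $29954$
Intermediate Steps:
$j = 3057$ ($j = -3 + \left(-54 - 14\right) \left(-45\right) = -3 - -3060 = -3 + 3060 = 3057$)
$j - -26897 = 3057 - -26897 = 3057 + 26897 = 29954$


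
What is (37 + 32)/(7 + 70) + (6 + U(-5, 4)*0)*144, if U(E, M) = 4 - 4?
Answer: 66597/77 ≈ 864.90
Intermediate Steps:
U(E, M) = 0
(37 + 32)/(7 + 70) + (6 + U(-5, 4)*0)*144 = (37 + 32)/(7 + 70) + (6 + 0*0)*144 = 69/77 + (6 + 0)*144 = 69*(1/77) + 6*144 = 69/77 + 864 = 66597/77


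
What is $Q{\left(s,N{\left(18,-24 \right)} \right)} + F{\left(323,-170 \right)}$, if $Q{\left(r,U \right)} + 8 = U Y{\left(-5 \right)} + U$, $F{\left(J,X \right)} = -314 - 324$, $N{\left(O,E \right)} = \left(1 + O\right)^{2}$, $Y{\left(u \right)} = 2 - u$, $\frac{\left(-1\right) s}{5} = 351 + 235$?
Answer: $2242$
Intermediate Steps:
$s = -2930$ ($s = - 5 \left(351 + 235\right) = \left(-5\right) 586 = -2930$)
$F{\left(J,X \right)} = -638$ ($F{\left(J,X \right)} = -314 - 324 = -638$)
$Q{\left(r,U \right)} = -8 + 8 U$ ($Q{\left(r,U \right)} = -8 + \left(U \left(2 - -5\right) + U\right) = -8 + \left(U \left(2 + 5\right) + U\right) = -8 + \left(U 7 + U\right) = -8 + \left(7 U + U\right) = -8 + 8 U$)
$Q{\left(s,N{\left(18,-24 \right)} \right)} + F{\left(323,-170 \right)} = \left(-8 + 8 \left(1 + 18\right)^{2}\right) - 638 = \left(-8 + 8 \cdot 19^{2}\right) - 638 = \left(-8 + 8 \cdot 361\right) - 638 = \left(-8 + 2888\right) - 638 = 2880 - 638 = 2242$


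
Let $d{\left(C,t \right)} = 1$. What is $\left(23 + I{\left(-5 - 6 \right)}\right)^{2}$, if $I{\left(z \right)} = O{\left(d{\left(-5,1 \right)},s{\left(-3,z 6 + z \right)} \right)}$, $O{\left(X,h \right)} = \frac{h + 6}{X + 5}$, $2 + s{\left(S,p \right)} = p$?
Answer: $\frac{4225}{36} \approx 117.36$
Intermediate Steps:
$s{\left(S,p \right)} = -2 + p$
$O{\left(X,h \right)} = \frac{6 + h}{5 + X}$
$I{\left(z \right)} = \frac{2}{3} + \frac{7 z}{6}$ ($I{\left(z \right)} = \frac{6 - \left(2 - z - z 6\right)}{5 + 1} = \frac{6 + \left(-2 + \left(6 z + z\right)\right)}{6} = \frac{6 + \left(-2 + 7 z\right)}{6} = \frac{4 + 7 z}{6} = \frac{2}{3} + \frac{7 z}{6}$)
$\left(23 + I{\left(-5 - 6 \right)}\right)^{2} = \left(23 + \left(\frac{2}{3} + \frac{7 \left(-5 - 6\right)}{6}\right)\right)^{2} = \left(23 + \left(\frac{2}{3} + \frac{7}{6} \left(-11\right)\right)\right)^{2} = \left(23 + \left(\frac{2}{3} - \frac{77}{6}\right)\right)^{2} = \left(23 - \frac{73}{6}\right)^{2} = \left(\frac{65}{6}\right)^{2} = \frac{4225}{36}$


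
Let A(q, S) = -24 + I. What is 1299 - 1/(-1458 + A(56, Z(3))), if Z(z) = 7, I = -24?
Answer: 1956295/1506 ≈ 1299.0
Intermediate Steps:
A(q, S) = -48 (A(q, S) = -24 - 24 = -48)
1299 - 1/(-1458 + A(56, Z(3))) = 1299 - 1/(-1458 - 48) = 1299 - 1/(-1506) = 1299 - 1*(-1/1506) = 1299 + 1/1506 = 1956295/1506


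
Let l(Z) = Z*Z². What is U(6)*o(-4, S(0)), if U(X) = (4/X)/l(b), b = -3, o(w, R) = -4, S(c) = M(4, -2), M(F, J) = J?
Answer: 8/81 ≈ 0.098765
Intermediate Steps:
S(c) = -2
l(Z) = Z³
U(X) = -4/(27*X) (U(X) = (4/X)/((-3)³) = (4/X)/(-27) = (4/X)*(-1/27) = -4/(27*X))
U(6)*o(-4, S(0)) = -4/27/6*(-4) = -4/27*⅙*(-4) = -2/81*(-4) = 8/81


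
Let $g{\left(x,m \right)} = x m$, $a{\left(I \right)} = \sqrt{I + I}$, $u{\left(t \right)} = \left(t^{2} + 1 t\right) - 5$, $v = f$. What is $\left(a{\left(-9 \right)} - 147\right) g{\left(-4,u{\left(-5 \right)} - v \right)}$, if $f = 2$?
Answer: $7644 - 156 i \sqrt{2} \approx 7644.0 - 220.62 i$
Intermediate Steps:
$v = 2$
$u{\left(t \right)} = -5 + t + t^{2}$ ($u{\left(t \right)} = \left(t^{2} + t\right) - 5 = \left(t + t^{2}\right) - 5 = -5 + t + t^{2}$)
$a{\left(I \right)} = \sqrt{2} \sqrt{I}$ ($a{\left(I \right)} = \sqrt{2 I} = \sqrt{2} \sqrt{I}$)
$g{\left(x,m \right)} = m x$
$\left(a{\left(-9 \right)} - 147\right) g{\left(-4,u{\left(-5 \right)} - v \right)} = \left(\sqrt{2} \sqrt{-9} - 147\right) \left(\left(-5 - 5 + \left(-5\right)^{2}\right) - 2\right) \left(-4\right) = \left(\sqrt{2} \cdot 3 i - 147\right) \left(\left(-5 - 5 + 25\right) - 2\right) \left(-4\right) = \left(3 i \sqrt{2} - 147\right) \left(15 - 2\right) \left(-4\right) = \left(-147 + 3 i \sqrt{2}\right) 13 \left(-4\right) = \left(-147 + 3 i \sqrt{2}\right) \left(-52\right) = 7644 - 156 i \sqrt{2}$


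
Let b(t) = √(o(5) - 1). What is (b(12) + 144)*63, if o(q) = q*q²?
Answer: 9072 + 126*√31 ≈ 9773.5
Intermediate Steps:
o(q) = q³
b(t) = 2*√31 (b(t) = √(5³ - 1) = √(125 - 1) = √124 = 2*√31)
(b(12) + 144)*63 = (2*√31 + 144)*63 = (144 + 2*√31)*63 = 9072 + 126*√31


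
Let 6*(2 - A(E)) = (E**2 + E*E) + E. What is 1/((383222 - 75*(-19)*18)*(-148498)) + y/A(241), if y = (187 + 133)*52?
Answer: -2020650919278477/2355624811110032 ≈ -0.85780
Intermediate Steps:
A(E) = 2 - E**2/3 - E/6 (A(E) = 2 - ((E**2 + E*E) + E)/6 = 2 - ((E**2 + E**2) + E)/6 = 2 - (2*E**2 + E)/6 = 2 - (E + 2*E**2)/6 = 2 + (-E**2/3 - E/6) = 2 - E**2/3 - E/6)
y = 16640 (y = 320*52 = 16640)
1/((383222 - 75*(-19)*18)*(-148498)) + y/A(241) = 1/((383222 - 75*(-19)*18)*(-148498)) + 16640/(2 - 1/3*241**2 - 1/6*241) = -1/148498/(383222 + 1425*18) + 16640/(2 - 1/3*58081 - 241/6) = -1/148498/(383222 + 25650) + 16640/(2 - 58081/3 - 241/6) = -1/148498/408872 + 16640/(-38797/2) = (1/408872)*(-1/148498) + 16640*(-2/38797) = -1/60716674256 - 33280/38797 = -2020650919278477/2355624811110032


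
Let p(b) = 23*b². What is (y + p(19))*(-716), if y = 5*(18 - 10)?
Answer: -5973588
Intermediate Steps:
y = 40 (y = 5*8 = 40)
(y + p(19))*(-716) = (40 + 23*19²)*(-716) = (40 + 23*361)*(-716) = (40 + 8303)*(-716) = 8343*(-716) = -5973588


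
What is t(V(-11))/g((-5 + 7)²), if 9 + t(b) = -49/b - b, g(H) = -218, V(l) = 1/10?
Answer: 4991/2180 ≈ 2.2894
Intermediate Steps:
V(l) = ⅒
t(b) = -9 - b - 49/b (t(b) = -9 + (-49/b - b) = -9 + (-b - 49/b) = -9 - b - 49/b)
t(V(-11))/g((-5 + 7)²) = (-9 - 1*⅒ - 49/⅒)/(-218) = (-9 - ⅒ - 49*10)*(-1/218) = (-9 - ⅒ - 490)*(-1/218) = -4991/10*(-1/218) = 4991/2180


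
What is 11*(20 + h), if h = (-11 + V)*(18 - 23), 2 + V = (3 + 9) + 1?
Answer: 220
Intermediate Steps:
V = 11 (V = -2 + ((3 + 9) + 1) = -2 + (12 + 1) = -2 + 13 = 11)
h = 0 (h = (-11 + 11)*(18 - 23) = 0*(-5) = 0)
11*(20 + h) = 11*(20 + 0) = 11*20 = 220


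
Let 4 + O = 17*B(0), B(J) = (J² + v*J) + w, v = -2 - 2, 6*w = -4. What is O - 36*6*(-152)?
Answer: 98450/3 ≈ 32817.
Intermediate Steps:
w = -⅔ (w = (⅙)*(-4) = -⅔ ≈ -0.66667)
v = -4
B(J) = -⅔ + J² - 4*J (B(J) = (J² - 4*J) - ⅔ = -⅔ + J² - 4*J)
O = -46/3 (O = -4 + 17*(-⅔ + 0² - 4*0) = -4 + 17*(-⅔ + 0 + 0) = -4 + 17*(-⅔) = -4 - 34/3 = -46/3 ≈ -15.333)
O - 36*6*(-152) = -46/3 - 36*6*(-152) = -46/3 - 216*(-152) = -46/3 + 32832 = 98450/3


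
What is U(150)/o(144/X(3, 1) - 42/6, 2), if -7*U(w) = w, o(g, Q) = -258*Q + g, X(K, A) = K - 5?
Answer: 30/833 ≈ 0.036014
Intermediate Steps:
X(K, A) = -5 + K
o(g, Q) = g - 258*Q
U(w) = -w/7
U(150)/o(144/X(3, 1) - 42/6, 2) = (-1/7*150)/((144/(-5 + 3) - 42/6) - 258*2) = -150/(7*((144/(-2) - 42*1/6) - 516)) = -150/(7*((144*(-1/2) - 7) - 516)) = -150/(7*((-72 - 7) - 516)) = -150/(7*(-79 - 516)) = -150/7/(-595) = -150/7*(-1/595) = 30/833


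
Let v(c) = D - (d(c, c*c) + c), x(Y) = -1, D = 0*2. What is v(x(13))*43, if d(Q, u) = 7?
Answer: -258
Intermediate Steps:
D = 0
v(c) = -7 - c (v(c) = 0 - (7 + c) = 0 + (-7 - c) = -7 - c)
v(x(13))*43 = (-7 - 1*(-1))*43 = (-7 + 1)*43 = -6*43 = -258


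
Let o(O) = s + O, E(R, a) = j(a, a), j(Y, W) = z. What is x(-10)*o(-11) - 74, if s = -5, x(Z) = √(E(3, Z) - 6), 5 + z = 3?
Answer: -74 - 32*I*√2 ≈ -74.0 - 45.255*I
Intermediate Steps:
z = -2 (z = -5 + 3 = -2)
j(Y, W) = -2
E(R, a) = -2
x(Z) = 2*I*√2 (x(Z) = √(-2 - 6) = √(-8) = 2*I*√2)
o(O) = -5 + O
x(-10)*o(-11) - 74 = (2*I*√2)*(-5 - 11) - 74 = (2*I*√2)*(-16) - 74 = -32*I*√2 - 74 = -74 - 32*I*√2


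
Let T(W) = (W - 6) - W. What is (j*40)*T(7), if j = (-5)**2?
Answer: -6000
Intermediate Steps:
T(W) = -6 (T(W) = (-6 + W) - W = -6)
j = 25
(j*40)*T(7) = (25*40)*(-6) = 1000*(-6) = -6000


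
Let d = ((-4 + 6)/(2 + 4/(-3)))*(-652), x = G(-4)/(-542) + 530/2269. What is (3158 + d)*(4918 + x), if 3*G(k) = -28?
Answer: 10905364367404/1844697 ≈ 5.9117e+6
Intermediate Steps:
G(k) = -28/3 (G(k) = (1/3)*(-28) = -28/3)
x = 462656/1844697 (x = -28/3/(-542) + 530/2269 = -28/3*(-1/542) + 530*(1/2269) = 14/813 + 530/2269 = 462656/1844697 ≈ 0.25080)
d = -1956 (d = (2/(2 + 4*(-1/3)))*(-652) = (2/(2 - 4/3))*(-652) = (2/(2/3))*(-652) = (2*(3/2))*(-652) = 3*(-652) = -1956)
(3158 + d)*(4918 + x) = (3158 - 1956)*(4918 + 462656/1844697) = 1202*(9072682502/1844697) = 10905364367404/1844697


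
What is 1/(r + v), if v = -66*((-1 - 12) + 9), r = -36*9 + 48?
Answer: -1/12 ≈ -0.083333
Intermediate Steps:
r = -276 (r = -324 + 48 = -276)
v = 264 (v = -66*(-13 + 9) = -66*(-4) = 264)
1/(r + v) = 1/(-276 + 264) = 1/(-12) = -1/12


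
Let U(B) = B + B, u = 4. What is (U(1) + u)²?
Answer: 36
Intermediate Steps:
U(B) = 2*B
(U(1) + u)² = (2*1 + 4)² = (2 + 4)² = 6² = 36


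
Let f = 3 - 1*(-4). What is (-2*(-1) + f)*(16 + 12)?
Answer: 252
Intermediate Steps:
f = 7 (f = 3 + 4 = 7)
(-2*(-1) + f)*(16 + 12) = (-2*(-1) + 7)*(16 + 12) = (2 + 7)*28 = 9*28 = 252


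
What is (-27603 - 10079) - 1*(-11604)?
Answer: -26078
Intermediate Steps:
(-27603 - 10079) - 1*(-11604) = -37682 + 11604 = -26078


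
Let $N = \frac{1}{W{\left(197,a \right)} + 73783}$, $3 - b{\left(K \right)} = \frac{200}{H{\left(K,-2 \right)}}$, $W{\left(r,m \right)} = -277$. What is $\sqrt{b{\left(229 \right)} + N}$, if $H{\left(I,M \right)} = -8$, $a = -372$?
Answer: $\frac{\sqrt{151287770514}}{73506} \approx 5.2915$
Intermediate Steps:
$b{\left(K \right)} = 28$ ($b{\left(K \right)} = 3 - \frac{200}{-8} = 3 - 200 \left(- \frac{1}{8}\right) = 3 - -25 = 3 + 25 = 28$)
$N = \frac{1}{73506}$ ($N = \frac{1}{-277 + 73783} = \frac{1}{73506} \approx 1.3604 \cdot 10^{-5}$)
$\sqrt{b{\left(229 \right)} + N} = \sqrt{28 + \frac{1}{73506}} = \sqrt{\frac{2058169}{73506}} = \frac{\sqrt{151287770514}}{73506}$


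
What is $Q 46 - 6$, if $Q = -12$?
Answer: $-558$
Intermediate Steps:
$Q 46 - 6 = \left(-12\right) 46 - 6 = -552 - 6 = -558$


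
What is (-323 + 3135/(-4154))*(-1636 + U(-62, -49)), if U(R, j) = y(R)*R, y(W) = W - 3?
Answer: -1609817769/2077 ≈ -7.7507e+5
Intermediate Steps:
y(W) = -3 + W
U(R, j) = R*(-3 + R) (U(R, j) = (-3 + R)*R = R*(-3 + R))
(-323 + 3135/(-4154))*(-1636 + U(-62, -49)) = (-323 + 3135/(-4154))*(-1636 - 62*(-3 - 62)) = (-323 + 3135*(-1/4154))*(-1636 - 62*(-65)) = (-323 - 3135/4154)*(-1636 + 4030) = -1344877/4154*2394 = -1609817769/2077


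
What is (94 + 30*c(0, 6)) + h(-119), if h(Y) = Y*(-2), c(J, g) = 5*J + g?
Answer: 512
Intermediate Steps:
c(J, g) = g + 5*J
h(Y) = -2*Y
(94 + 30*c(0, 6)) + h(-119) = (94 + 30*(6 + 5*0)) - 2*(-119) = (94 + 30*(6 + 0)) + 238 = (94 + 30*6) + 238 = (94 + 180) + 238 = 274 + 238 = 512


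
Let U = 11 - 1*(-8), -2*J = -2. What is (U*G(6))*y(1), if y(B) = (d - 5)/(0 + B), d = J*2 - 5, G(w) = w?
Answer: -912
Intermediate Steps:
J = 1 (J = -½*(-2) = 1)
U = 19 (U = 11 + 8 = 19)
d = -3 (d = 1*2 - 5 = 2 - 5 = -3)
y(B) = -8/B (y(B) = (-3 - 5)/(0 + B) = -8/B)
(U*G(6))*y(1) = (19*6)*(-8/1) = 114*(-8*1) = 114*(-8) = -912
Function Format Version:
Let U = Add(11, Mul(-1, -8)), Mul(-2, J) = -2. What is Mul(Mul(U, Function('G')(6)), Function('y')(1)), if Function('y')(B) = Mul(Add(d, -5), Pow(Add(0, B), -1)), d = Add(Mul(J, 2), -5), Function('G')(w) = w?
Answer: -912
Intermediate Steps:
J = 1 (J = Mul(Rational(-1, 2), -2) = 1)
U = 19 (U = Add(11, 8) = 19)
d = -3 (d = Add(Mul(1, 2), -5) = Add(2, -5) = -3)
Function('y')(B) = Mul(-8, Pow(B, -1)) (Function('y')(B) = Mul(Add(-3, -5), Pow(Add(0, B), -1)) = Mul(-8, Pow(B, -1)))
Mul(Mul(U, Function('G')(6)), Function('y')(1)) = Mul(Mul(19, 6), Mul(-8, Pow(1, -1))) = Mul(114, Mul(-8, 1)) = Mul(114, -8) = -912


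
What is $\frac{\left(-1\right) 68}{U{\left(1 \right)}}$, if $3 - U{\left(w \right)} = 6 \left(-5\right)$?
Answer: $- \frac{68}{33} \approx -2.0606$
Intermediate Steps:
$U{\left(w \right)} = 33$ ($U{\left(w \right)} = 3 - 6 \left(-5\right) = 3 - -30 = 3 + 30 = 33$)
$\frac{\left(-1\right) 68}{U{\left(1 \right)}} = \frac{\left(-1\right) 68}{33} = \left(-68\right) \frac{1}{33} = - \frac{68}{33}$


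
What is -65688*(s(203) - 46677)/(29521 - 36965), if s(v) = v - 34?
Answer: -763754376/1861 ≈ -4.1040e+5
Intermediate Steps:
s(v) = -34 + v
-65688*(s(203) - 46677)/(29521 - 36965) = -65688*((-34 + 203) - 46677)/(29521 - 36965) = -65688/((-7444/(169 - 46677))) = -65688/((-7444/(-46508))) = -65688/((-7444*(-1/46508))) = -65688/1861/11627 = -65688*11627/1861 = -763754376/1861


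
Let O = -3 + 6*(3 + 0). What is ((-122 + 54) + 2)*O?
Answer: -990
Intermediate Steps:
O = 15 (O = -3 + 6*3 = -3 + 18 = 15)
((-122 + 54) + 2)*O = ((-122 + 54) + 2)*15 = (-68 + 2)*15 = -66*15 = -990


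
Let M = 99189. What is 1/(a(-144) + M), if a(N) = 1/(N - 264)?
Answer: 408/40469111 ≈ 1.0082e-5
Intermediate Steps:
a(N) = 1/(-264 + N)
1/(a(-144) + M) = 1/(1/(-264 - 144) + 99189) = 1/(1/(-408) + 99189) = 1/(-1/408 + 99189) = 1/(40469111/408) = 408/40469111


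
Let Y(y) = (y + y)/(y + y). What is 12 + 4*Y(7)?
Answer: 16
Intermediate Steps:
Y(y) = 1 (Y(y) = (2*y)/((2*y)) = (2*y)*(1/(2*y)) = 1)
12 + 4*Y(7) = 12 + 4*1 = 12 + 4 = 16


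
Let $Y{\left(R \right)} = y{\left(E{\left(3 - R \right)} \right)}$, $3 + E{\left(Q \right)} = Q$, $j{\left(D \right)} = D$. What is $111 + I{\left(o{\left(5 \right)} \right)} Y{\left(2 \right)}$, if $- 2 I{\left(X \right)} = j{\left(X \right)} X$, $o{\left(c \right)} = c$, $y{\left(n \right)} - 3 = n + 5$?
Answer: $36$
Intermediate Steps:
$E{\left(Q \right)} = -3 + Q$
$y{\left(n \right)} = 8 + n$ ($y{\left(n \right)} = 3 + \left(n + 5\right) = 3 + \left(5 + n\right) = 8 + n$)
$Y{\left(R \right)} = 8 - R$
$I{\left(X \right)} = - \frac{X^{2}}{2}$ ($I{\left(X \right)} = - \frac{X X}{2} = - \frac{X^{2}}{2}$)
$111 + I{\left(o{\left(5 \right)} \right)} Y{\left(2 \right)} = 111 + - \frac{5^{2}}{2} \left(8 - 2\right) = 111 + \left(- \frac{1}{2}\right) 25 \left(8 - 2\right) = 111 - 75 = 36$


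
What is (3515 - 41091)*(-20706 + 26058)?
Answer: -201106752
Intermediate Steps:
(3515 - 41091)*(-20706 + 26058) = -37576*5352 = -201106752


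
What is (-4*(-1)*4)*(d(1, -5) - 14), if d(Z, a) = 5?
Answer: -144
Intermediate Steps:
(-4*(-1)*4)*(d(1, -5) - 14) = (-4*(-1)*4)*(5 - 14) = (4*4)*(-9) = 16*(-9) = -144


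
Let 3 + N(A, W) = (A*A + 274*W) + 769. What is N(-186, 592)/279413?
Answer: 197570/279413 ≈ 0.70709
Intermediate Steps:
N(A, W) = 766 + A**2 + 274*W (N(A, W) = -3 + ((A*A + 274*W) + 769) = -3 + ((A**2 + 274*W) + 769) = -3 + (769 + A**2 + 274*W) = 766 + A**2 + 274*W)
N(-186, 592)/279413 = (766 + (-186)**2 + 274*592)/279413 = (766 + 34596 + 162208)*(1/279413) = 197570*(1/279413) = 197570/279413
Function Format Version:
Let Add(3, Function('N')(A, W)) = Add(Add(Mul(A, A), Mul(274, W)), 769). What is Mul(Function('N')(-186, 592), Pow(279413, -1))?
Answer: Rational(197570, 279413) ≈ 0.70709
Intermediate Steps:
Function('N')(A, W) = Add(766, Pow(A, 2), Mul(274, W)) (Function('N')(A, W) = Add(-3, Add(Add(Mul(A, A), Mul(274, W)), 769)) = Add(-3, Add(Add(Pow(A, 2), Mul(274, W)), 769)) = Add(-3, Add(769, Pow(A, 2), Mul(274, W))) = Add(766, Pow(A, 2), Mul(274, W)))
Mul(Function('N')(-186, 592), Pow(279413, -1)) = Mul(Add(766, Pow(-186, 2), Mul(274, 592)), Pow(279413, -1)) = Mul(Add(766, 34596, 162208), Rational(1, 279413)) = Mul(197570, Rational(1, 279413)) = Rational(197570, 279413)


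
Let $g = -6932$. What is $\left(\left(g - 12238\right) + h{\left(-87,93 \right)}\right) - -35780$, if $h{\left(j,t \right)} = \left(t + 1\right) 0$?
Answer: $16610$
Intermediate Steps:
$h{\left(j,t \right)} = 0$ ($h{\left(j,t \right)} = \left(1 + t\right) 0 = 0$)
$\left(\left(g - 12238\right) + h{\left(-87,93 \right)}\right) - -35780 = \left(\left(-6932 - 12238\right) + 0\right) - -35780 = \left(-19170 + 0\right) + 35780 = -19170 + 35780 = 16610$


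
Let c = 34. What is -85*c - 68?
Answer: -2958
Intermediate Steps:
-85*c - 68 = -85*34 - 68 = -2890 - 68 = -2958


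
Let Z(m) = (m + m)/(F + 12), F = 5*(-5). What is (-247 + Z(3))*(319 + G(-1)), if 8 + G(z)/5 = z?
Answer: -881458/13 ≈ -67805.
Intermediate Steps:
G(z) = -40 + 5*z
F = -25
Z(m) = -2*m/13 (Z(m) = (m + m)/(-25 + 12) = (2*m)/(-13) = (2*m)*(-1/13) = -2*m/13)
(-247 + Z(3))*(319 + G(-1)) = (-247 - 2/13*3)*(319 + (-40 + 5*(-1))) = (-247 - 6/13)*(319 + (-40 - 5)) = -3217*(319 - 45)/13 = -3217/13*274 = -881458/13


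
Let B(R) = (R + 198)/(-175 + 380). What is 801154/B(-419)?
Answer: -164236570/221 ≈ -7.4315e+5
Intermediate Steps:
B(R) = 198/205 + R/205 (B(R) = (198 + R)/205 = (198 + R)*(1/205) = 198/205 + R/205)
801154/B(-419) = 801154/(198/205 + (1/205)*(-419)) = 801154/(198/205 - 419/205) = 801154/(-221/205) = 801154*(-205/221) = -164236570/221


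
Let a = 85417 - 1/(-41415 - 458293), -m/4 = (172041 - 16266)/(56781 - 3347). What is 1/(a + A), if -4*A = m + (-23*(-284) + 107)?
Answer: 6675349318/559128362181839 ≈ 1.1939e-5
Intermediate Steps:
m = -311550/26717 (m = -4*(172041 - 16266)/(56781 - 3347) = -623100/53434 = -4*155775/53434 = -311550/26717 ≈ -11.661)
a = 42683558237/499708 (a = 85417 - 1/(-499708) = 85417 - 1*(-1/499708) = 85417 + 1/499708 = 42683558237/499708 ≈ 85417.)
A = -177062613/106868 (A = -(-311550/26717 + (-23*(-284) + 107))/4 = -(-311550/26717 + (6532 + 107))/4 = -(-311550/26717 + 6639)/4 = -¼*177062613/26717 = -177062613/106868 ≈ -1656.8)
1/(a + A) = 1/(42683558237/499708 - 177062613/106868) = 1/(559128362181839/6675349318) = 6675349318/559128362181839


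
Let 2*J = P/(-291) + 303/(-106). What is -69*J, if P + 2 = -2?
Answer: 2018227/20564 ≈ 98.144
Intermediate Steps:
P = -4 (P = -2 - 2 = -4)
J = -87749/61692 (J = (-4/(-291) + 303/(-106))/2 = (-4*(-1/291) + 303*(-1/106))/2 = (4/291 - 303/106)/2 = (1/2)*(-87749/30846) = -87749/61692 ≈ -1.4224)
-69*J = -69*(-87749/61692) = 2018227/20564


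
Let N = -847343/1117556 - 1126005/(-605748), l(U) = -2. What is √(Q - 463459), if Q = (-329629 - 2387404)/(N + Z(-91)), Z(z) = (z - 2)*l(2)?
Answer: I*√110021043795051104273194484865/479769535331 ≈ 691.36*I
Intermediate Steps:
N = 2822338319/2564232242 (N = -847343*1/1117556 - 1126005*(-1/605748) = -847343/1117556 + 375335/201916 = 2822338319/2564232242 ≈ 1.1007)
Z(z) = 4 - 2*z (Z(z) = (z - 2)*(-2) = (-2 + z)*(-2) = 4 - 2*z)
Q = -6967103621177986/479769535331 (Q = (-329629 - 2387404)/(2822338319/2564232242 + (4 - 2*(-91))) = -2717033/(2822338319/2564232242 + (4 + 182)) = -2717033/(2822338319/2564232242 + 186) = -2717033/479769535331/2564232242 = -2717033*2564232242/479769535331 = -6967103621177986/479769535331 ≈ -14522.)
√(Q - 463459) = √(-6967103621177986/479769535331 - 463459) = √(-229320612696147915/479769535331) = I*√110021043795051104273194484865/479769535331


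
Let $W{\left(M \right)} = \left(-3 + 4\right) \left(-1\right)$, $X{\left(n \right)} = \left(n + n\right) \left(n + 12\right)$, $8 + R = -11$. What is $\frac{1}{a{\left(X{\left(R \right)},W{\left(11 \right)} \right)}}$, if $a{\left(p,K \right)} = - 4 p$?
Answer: $- \frac{1}{1064} \approx -0.00093985$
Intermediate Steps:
$R = -19$ ($R = -8 - 11 = -19$)
$X{\left(n \right)} = 2 n \left(12 + n\right)$
$W{\left(M \right)} = -1$ ($W{\left(M \right)} = 1 \left(-1\right) = -1$)
$\frac{1}{a{\left(X{\left(R \right)},W{\left(11 \right)} \right)}} = \frac{1}{\left(-4\right) 2 \left(-19\right) \left(12 - 19\right)} = \frac{1}{\left(-4\right) 2 \left(-19\right) \left(-7\right)} = \frac{1}{\left(-4\right) 266} = \frac{1}{-1064} = - \frac{1}{1064}$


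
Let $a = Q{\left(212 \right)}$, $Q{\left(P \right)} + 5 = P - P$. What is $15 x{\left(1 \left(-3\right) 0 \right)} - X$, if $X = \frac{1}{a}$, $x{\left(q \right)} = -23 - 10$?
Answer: $- \frac{2474}{5} \approx -494.8$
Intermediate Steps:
$x{\left(q \right)} = -33$
$Q{\left(P \right)} = -5$ ($Q{\left(P \right)} = -5 + \left(P - P\right) = -5 + 0 = -5$)
$a = -5$
$X = - \frac{1}{5}$ ($X = \frac{1}{-5} = - \frac{1}{5} \approx -0.2$)
$15 x{\left(1 \left(-3\right) 0 \right)} - X = 15 \left(-33\right) - - \frac{1}{5} = -495 + \frac{1}{5} = - \frac{2474}{5}$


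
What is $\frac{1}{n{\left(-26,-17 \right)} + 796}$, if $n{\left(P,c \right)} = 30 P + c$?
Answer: $-1$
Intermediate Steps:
$n{\left(P,c \right)} = c + 30 P$
$\frac{1}{n{\left(-26,-17 \right)} + 796} = \frac{1}{\left(-17 + 30 \left(-26\right)\right) + 796} = \frac{1}{\left(-17 - 780\right) + 796} = \frac{1}{-797 + 796} = \frac{1}{-1} = -1$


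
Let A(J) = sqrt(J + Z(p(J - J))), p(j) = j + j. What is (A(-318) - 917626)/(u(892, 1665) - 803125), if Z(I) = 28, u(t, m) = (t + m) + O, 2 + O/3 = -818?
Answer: 458813/401514 - I*sqrt(290)/803028 ≈ 1.1427 - 2.1206e-5*I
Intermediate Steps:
O = -2460 (O = -6 + 3*(-818) = -6 - 2454 = -2460)
p(j) = 2*j
u(t, m) = -2460 + m + t (u(t, m) = (t + m) - 2460 = (m + t) - 2460 = -2460 + m + t)
A(J) = sqrt(28 + J) (A(J) = sqrt(J + 28) = sqrt(28 + J))
(A(-318) - 917626)/(u(892, 1665) - 803125) = (sqrt(28 - 318) - 917626)/((-2460 + 1665 + 892) - 803125) = (sqrt(-290) - 917626)/(97 - 803125) = (I*sqrt(290) - 917626)/(-803028) = (-917626 + I*sqrt(290))*(-1/803028) = 458813/401514 - I*sqrt(290)/803028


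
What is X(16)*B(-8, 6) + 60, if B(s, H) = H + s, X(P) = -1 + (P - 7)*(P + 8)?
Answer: -370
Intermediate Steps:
X(P) = -1 + (-7 + P)*(8 + P)
X(16)*B(-8, 6) + 60 = (-57 + 16 + 16²)*(6 - 8) + 60 = (-57 + 16 + 256)*(-2) + 60 = 215*(-2) + 60 = -430 + 60 = -370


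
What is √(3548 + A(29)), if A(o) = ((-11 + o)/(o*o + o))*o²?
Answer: √89135/5 ≈ 59.711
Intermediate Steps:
A(o) = o²*(-11 + o)/(o + o²) (A(o) = ((-11 + o)/(o² + o))*o² = ((-11 + o)/(o + o²))*o² = o²*(-11 + o)/(o + o²))
√(3548 + A(29)) = √(3548 + 29*(-11 + 29)/(1 + 29)) = √(3548 + 29*18/30) = √(3548 + 29*(1/30)*18) = √(3548 + 87/5) = √(17827/5) = √89135/5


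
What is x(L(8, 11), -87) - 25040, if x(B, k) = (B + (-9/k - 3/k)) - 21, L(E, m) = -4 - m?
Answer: -727200/29 ≈ -25076.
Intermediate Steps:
x(B, k) = -21 + B - 12/k (x(B, k) = (B - 12/k) - 21 = -21 + B - 12/k)
x(L(8, 11), -87) - 25040 = (-21 + (-4 - 1*11) - 12/(-87)) - 25040 = (-21 + (-4 - 11) - 12*(-1/87)) - 25040 = (-21 - 15 + 4/29) - 25040 = -1040/29 - 25040 = -727200/29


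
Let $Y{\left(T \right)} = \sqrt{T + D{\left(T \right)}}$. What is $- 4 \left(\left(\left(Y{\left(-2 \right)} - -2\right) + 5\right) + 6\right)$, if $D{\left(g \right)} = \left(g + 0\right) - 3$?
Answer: $-52 - 4 i \sqrt{7} \approx -52.0 - 10.583 i$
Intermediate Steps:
$D{\left(g \right)} = -3 + g$ ($D{\left(g \right)} = g - 3 = -3 + g$)
$Y{\left(T \right)} = \sqrt{-3 + 2 T}$ ($Y{\left(T \right)} = \sqrt{T + \left(-3 + T\right)} = \sqrt{-3 + 2 T}$)
$- 4 \left(\left(\left(Y{\left(-2 \right)} - -2\right) + 5\right) + 6\right) = - 4 \left(\left(\left(\sqrt{-3 + 2 \left(-2\right)} - -2\right) + 5\right) + 6\right) = - 4 \left(\left(\left(\sqrt{-3 - 4} + \left(-1 + \left(-2 + 5\right)\right)\right) + 5\right) + 6\right) = - 4 \left(\left(\left(\sqrt{-7} + \left(-1 + 3\right)\right) + 5\right) + 6\right) = - 4 \left(\left(\left(i \sqrt{7} + 2\right) + 5\right) + 6\right) = - 4 \left(\left(\left(2 + i \sqrt{7}\right) + 5\right) + 6\right) = - 4 \left(\left(7 + i \sqrt{7}\right) + 6\right) = - 4 \left(13 + i \sqrt{7}\right) = -52 - 4 i \sqrt{7}$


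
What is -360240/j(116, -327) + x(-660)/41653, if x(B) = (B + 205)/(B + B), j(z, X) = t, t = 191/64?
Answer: -253525776243739/2100310872 ≈ -1.2071e+5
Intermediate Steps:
t = 191/64 (t = 191*(1/64) = 191/64 ≈ 2.9844)
j(z, X) = 191/64
x(B) = (205 + B)/(2*B) (x(B) = (205 + B)/((2*B)) = (205 + B)*(1/(2*B)) = (205 + B)/(2*B))
-360240/j(116, -327) + x(-660)/41653 = -360240/191/64 + ((1/2)*(205 - 660)/(-660))/41653 = -360240*64/191 + ((1/2)*(-1/660)*(-455))*(1/41653) = -23055360/191 + (91/264)*(1/41653) = -23055360/191 + 91/10996392 = -253525776243739/2100310872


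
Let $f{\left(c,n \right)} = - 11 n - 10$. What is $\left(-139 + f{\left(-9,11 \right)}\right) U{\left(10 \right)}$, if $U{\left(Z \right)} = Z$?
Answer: $-2700$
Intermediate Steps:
$f{\left(c,n \right)} = -10 - 11 n$
$\left(-139 + f{\left(-9,11 \right)}\right) U{\left(10 \right)} = \left(-139 - 131\right) 10 = \left(-270\right) 10 = -2700$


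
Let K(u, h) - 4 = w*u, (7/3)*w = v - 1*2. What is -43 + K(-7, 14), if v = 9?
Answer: -60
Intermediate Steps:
w = 3 (w = 3*(9 - 1*2)/7 = 3*(9 - 2)/7 = (3/7)*7 = 3)
K(u, h) = 4 + 3*u
-43 + K(-7, 14) = -43 + (4 + 3*(-7)) = -43 + (4 - 21) = -43 - 17 = -60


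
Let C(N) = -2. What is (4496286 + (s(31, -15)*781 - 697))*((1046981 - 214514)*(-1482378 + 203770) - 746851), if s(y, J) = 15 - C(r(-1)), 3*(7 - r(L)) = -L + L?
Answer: -4799235675395069542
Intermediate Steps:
r(L) = 7 (r(L) = 7 - (-L + L)/3 = 7 - 1/3*0 = 7 + 0 = 7)
s(y, J) = 17 (s(y, J) = 15 - 1*(-2) = 15 + 2 = 17)
(4496286 + (s(31, -15)*781 - 697))*((1046981 - 214514)*(-1482378 + 203770) - 746851) = (4496286 + (17*781 - 697))*((1046981 - 214514)*(-1482378 + 203770) - 746851) = (4496286 + (13277 - 697))*(832467*(-1278608) - 746851) = (4496286 + 12580)*(-1064398965936 - 746851) = 4508866*(-1064399712787) = -4799235675395069542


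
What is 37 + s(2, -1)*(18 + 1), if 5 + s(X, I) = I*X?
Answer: -96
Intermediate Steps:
s(X, I) = -5 + I*X
37 + s(2, -1)*(18 + 1) = 37 + (-5 - 1*2)*(18 + 1) = 37 + (-5 - 2)*19 = 37 - 7*19 = 37 - 133 = -96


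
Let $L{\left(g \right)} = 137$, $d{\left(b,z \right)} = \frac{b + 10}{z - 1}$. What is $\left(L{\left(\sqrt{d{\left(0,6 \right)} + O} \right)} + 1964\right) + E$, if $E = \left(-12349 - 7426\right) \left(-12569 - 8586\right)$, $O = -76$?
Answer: $418342226$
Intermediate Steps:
$d{\left(b,z \right)} = \frac{10 + b}{-1 + z}$
$E = 418340125$ ($E = \left(-19775\right) \left(-21155\right) = 418340125$)
$\left(L{\left(\sqrt{d{\left(0,6 \right)} + O} \right)} + 1964\right) + E = \left(137 + 1964\right) + 418340125 = 2101 + 418340125 = 418342226$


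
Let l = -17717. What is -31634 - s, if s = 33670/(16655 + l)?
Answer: -16780819/531 ≈ -31602.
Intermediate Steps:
s = -16835/531 (s = 33670/(16655 - 17717) = 33670/(-1062) = 33670*(-1/1062) = -16835/531 ≈ -31.704)
-31634 - s = -31634 - 1*(-16835/531) = -31634 + 16835/531 = -16780819/531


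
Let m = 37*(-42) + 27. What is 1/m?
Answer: -1/1527 ≈ -0.00065488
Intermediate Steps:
m = -1527 (m = -1554 + 27 = -1527)
1/m = 1/(-1527) = -1/1527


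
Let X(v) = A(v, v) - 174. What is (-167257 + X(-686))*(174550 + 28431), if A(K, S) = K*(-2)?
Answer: -33706821879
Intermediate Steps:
A(K, S) = -2*K
X(v) = -174 - 2*v (X(v) = -2*v - 174 = -174 - 2*v)
(-167257 + X(-686))*(174550 + 28431) = (-167257 + (-174 - 2*(-686)))*(174550 + 28431) = (-167257 + (-174 + 1372))*202981 = (-167257 + 1198)*202981 = -166059*202981 = -33706821879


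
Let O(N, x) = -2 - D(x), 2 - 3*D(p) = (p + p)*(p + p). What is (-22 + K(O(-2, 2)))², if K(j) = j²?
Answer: 17956/81 ≈ 221.68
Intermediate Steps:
D(p) = ⅔ - 4*p²/3 (D(p) = ⅔ - (p + p)*(p + p)/3 = ⅔ - 2*p*2*p/3 = ⅔ - 4*p²/3)
O(N, x) = -8/3 + 4*x²/3 (O(N, x) = -2 - (⅔ - 4*x²/3) = -2 + (-⅔ + 4*x²/3) = -8/3 + 4*x²/3)
(-22 + K(O(-2, 2)))² = (-22 + (-8/3 + (4/3)*2²)²)² = (-22 + (-8/3 + (4/3)*4)²)² = (-22 + (-8/3 + 16/3)²)² = (-22 + (8/3)²)² = (-22 + 64/9)² = (-134/9)² = 17956/81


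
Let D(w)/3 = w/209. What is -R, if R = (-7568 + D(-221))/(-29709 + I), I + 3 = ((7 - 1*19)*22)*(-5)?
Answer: -1582375/5933928 ≈ -0.26667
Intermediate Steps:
D(w) = 3*w/209 (D(w) = 3*(w/209) = 3*w/209)
I = 1317 (I = -3 + ((7 - 1*19)*22)*(-5) = -3 + ((7 - 19)*22)*(-5) = -3 - 12*22*(-5) = -3 - 264*(-5) = -3 + 1320 = 1317)
R = 1582375/5933928 (R = (-7568 + (3/209)*(-221))/(-29709 + 1317) = (-7568 - 663/209)/(-28392) = -1582375/209*(-1/28392) = 1582375/5933928 ≈ 0.26667)
-R = -1*1582375/5933928 = -1582375/5933928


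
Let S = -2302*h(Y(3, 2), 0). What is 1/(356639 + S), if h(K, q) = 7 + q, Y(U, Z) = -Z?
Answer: 1/340525 ≈ 2.9366e-6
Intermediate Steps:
S = -16114 (S = -2302*(7 + 0) = -2302*7 = -16114)
1/(356639 + S) = 1/(356639 - 16114) = 1/340525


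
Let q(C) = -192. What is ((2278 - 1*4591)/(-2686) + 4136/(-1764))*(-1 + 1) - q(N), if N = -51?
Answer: 192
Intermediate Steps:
((2278 - 1*4591)/(-2686) + 4136/(-1764))*(-1 + 1) - q(N) = ((2278 - 1*4591)/(-2686) + 4136/(-1764))*(-1 + 1) - 1*(-192) = ((2278 - 4591)*(-1/2686) + 4136*(-1/1764))*0 + 192 = (-2313*(-1/2686) - 1034/441)*0 + 192 = (2313/2686 - 1034/441)*0 + 192 = -1757291/1184526*0 + 192 = 0 + 192 = 192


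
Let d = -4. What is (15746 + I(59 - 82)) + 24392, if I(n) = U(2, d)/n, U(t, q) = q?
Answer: 923178/23 ≈ 40138.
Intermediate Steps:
I(n) = -4/n
(15746 + I(59 - 82)) + 24392 = (15746 - 4/(59 - 82)) + 24392 = (15746 - 4/(-23)) + 24392 = (15746 - 4*(-1/23)) + 24392 = (15746 + 4/23) + 24392 = 362162/23 + 24392 = 923178/23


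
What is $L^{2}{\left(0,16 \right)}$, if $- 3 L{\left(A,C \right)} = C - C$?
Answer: $0$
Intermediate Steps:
$L{\left(A,C \right)} = 0$ ($L{\left(A,C \right)} = - \frac{C - C}{3} = \left(- \frac{1}{3}\right) 0 = 0$)
$L^{2}{\left(0,16 \right)} = 0^{2} = 0$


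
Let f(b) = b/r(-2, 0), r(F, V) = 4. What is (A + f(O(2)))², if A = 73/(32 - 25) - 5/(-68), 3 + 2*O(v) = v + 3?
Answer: 6548481/56644 ≈ 115.61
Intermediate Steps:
O(v) = v/2 (O(v) = -3/2 + (v + 3)/2 = -3/2 + (3 + v)/2 = -3/2 + (3/2 + v/2) = v/2)
f(b) = b/4
A = 4999/476 (A = 73/7 - 5*(-1/68) = 73*(⅐) + 5/68 = 73/7 + 5/68 = 4999/476 ≈ 10.502)
(A + f(O(2)))² = (4999/476 + ((½)*2)/4)² = (4999/476 + (¼)*1)² = (4999/476 + ¼)² = (2559/238)² = 6548481/56644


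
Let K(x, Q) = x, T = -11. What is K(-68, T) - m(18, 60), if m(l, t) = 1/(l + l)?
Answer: -2449/36 ≈ -68.028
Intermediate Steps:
m(l, t) = 1/(2*l)
K(-68, T) - m(18, 60) = -68 - 1/(2*18) = -68 - 1*1/36 = -68 - 1/36 = -2449/36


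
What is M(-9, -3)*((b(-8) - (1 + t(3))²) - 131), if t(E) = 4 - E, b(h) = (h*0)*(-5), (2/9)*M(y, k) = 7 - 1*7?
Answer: 0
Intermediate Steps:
M(y, k) = 0 (M(y, k) = 9*(7 - 1*7)/2 = 9*(7 - 7)/2 = (9/2)*0 = 0)
b(h) = 0 (b(h) = 0*(-5) = 0)
M(-9, -3)*((b(-8) - (1 + t(3))²) - 131) = 0*((0 - (1 + (4 - 1*3))²) - 131) = 0*((0 - (1 + (4 - 3))²) - 131) = 0*((0 - (1 + 1)²) - 131) = 0*((0 - 1*2²) - 131) = 0*((0 - 1*4) - 131) = 0*((0 - 4) - 131) = 0*(-4 - 131) = 0*(-135) = 0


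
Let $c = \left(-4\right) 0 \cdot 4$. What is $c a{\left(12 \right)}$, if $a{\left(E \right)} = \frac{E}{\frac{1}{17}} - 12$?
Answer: $0$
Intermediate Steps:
$a{\left(E \right)} = -12 + 17 E$ ($a{\left(E \right)} = E \frac{1}{\frac{1}{17}} - 12 = E 17 - 12 = 17 E - 12 = -12 + 17 E$)
$c = 0$ ($c = 0 \cdot 4 = 0$)
$c a{\left(12 \right)} = 0 \left(-12 + 17 \cdot 12\right) = 0 \left(-12 + 204\right) = 0 \cdot 192 = 0$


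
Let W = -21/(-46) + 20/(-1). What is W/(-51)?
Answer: 899/2346 ≈ 0.38321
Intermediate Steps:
W = -899/46 (W = -21*(-1/46) + 20*(-1) = 21/46 - 20 = -899/46 ≈ -19.543)
W/(-51) = -899/46/(-51) = -899/46*(-1/51) = 899/2346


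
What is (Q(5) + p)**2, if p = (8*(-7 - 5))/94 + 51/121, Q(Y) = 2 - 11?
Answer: 2980504836/32341969 ≈ 92.156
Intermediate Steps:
Q(Y) = -9
p = -3411/5687 (p = (8*(-12))*(1/94) + 51*(1/121) = -96*1/94 + 51/121 = -48/47 + 51/121 = -3411/5687 ≈ -0.59979)
(Q(5) + p)**2 = (-9 - 3411/5687)**2 = (-54594/5687)**2 = 2980504836/32341969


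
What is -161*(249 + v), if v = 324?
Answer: -92253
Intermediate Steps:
-161*(249 + v) = -161*(249 + 324) = -161*573 = -92253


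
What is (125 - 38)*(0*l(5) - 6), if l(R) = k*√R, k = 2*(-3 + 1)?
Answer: -522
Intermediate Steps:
k = -4 (k = 2*(-2) = -4)
l(R) = -4*√R
(125 - 38)*(0*l(5) - 6) = (125 - 38)*(0*(-4*√5) - 6) = 87*(0 - 6) = 87*(-6) = -522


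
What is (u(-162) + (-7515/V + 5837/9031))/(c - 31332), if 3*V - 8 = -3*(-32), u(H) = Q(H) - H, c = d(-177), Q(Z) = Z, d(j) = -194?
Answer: 202996847/29609975824 ≈ 0.0068557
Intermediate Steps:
c = -194
u(H) = 0 (u(H) = H - H = 0)
V = 104/3 (V = 8/3 + (-3*(-32))/3 = 8/3 + (1/3)*96 = 8/3 + 32 = 104/3 ≈ 34.667)
(u(-162) + (-7515/V + 5837/9031))/(c - 31332) = (0 + (-7515/104/3 + 5837/9031))/(-194 - 31332) = (0 + (-7515*3/104 + 5837*(1/9031)))/(-31526) = (0 + (-22545/104 + 5837/9031))*(-1/31526) = (0 - 202996847/939224)*(-1/31526) = -202996847/939224*(-1/31526) = 202996847/29609975824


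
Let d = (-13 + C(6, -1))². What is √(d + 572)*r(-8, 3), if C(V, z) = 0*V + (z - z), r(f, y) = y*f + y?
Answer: -21*√741 ≈ -571.65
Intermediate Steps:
r(f, y) = y + f*y (r(f, y) = f*y + y = y + f*y)
C(V, z) = 0 (C(V, z) = 0 + 0 = 0)
d = 169 (d = (-13 + 0)² = (-13)² = 169)
√(d + 572)*r(-8, 3) = √(169 + 572)*(3*(1 - 8)) = √741*(3*(-7)) = √741*(-21) = -21*√741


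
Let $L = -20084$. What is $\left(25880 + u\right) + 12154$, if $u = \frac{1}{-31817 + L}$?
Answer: $\frac{1974002633}{51901} \approx 38034.0$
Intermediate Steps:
$u = - \frac{1}{51901}$ ($u = \frac{1}{-31817 - 20084} = \frac{1}{-51901} = - \frac{1}{51901} \approx -1.9267 \cdot 10^{-5}$)
$\left(25880 + u\right) + 12154 = \left(25880 - \frac{1}{51901}\right) + 12154 = \frac{1343197879}{51901} + 12154 = \frac{1974002633}{51901}$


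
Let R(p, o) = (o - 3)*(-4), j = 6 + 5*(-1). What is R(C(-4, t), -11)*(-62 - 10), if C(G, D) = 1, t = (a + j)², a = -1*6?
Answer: -4032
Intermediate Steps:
j = 1 (j = 6 - 5 = 1)
a = -6
t = 25 (t = (-6 + 1)² = (-5)² = 25)
R(p, o) = 12 - 4*o (R(p, o) = (-3 + o)*(-4) = 12 - 4*o)
R(C(-4, t), -11)*(-62 - 10) = (12 - 4*(-11))*(-62 - 10) = (12 + 44)*(-72) = 56*(-72) = -4032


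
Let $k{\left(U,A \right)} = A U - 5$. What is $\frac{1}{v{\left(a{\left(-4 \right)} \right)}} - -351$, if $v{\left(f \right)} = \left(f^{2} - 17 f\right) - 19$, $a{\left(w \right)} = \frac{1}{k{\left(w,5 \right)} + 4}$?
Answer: $\frac{2814930}{8021} \approx 350.94$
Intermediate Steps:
$k{\left(U,A \right)} = -5 + A U$
$a{\left(w \right)} = \frac{1}{-1 + 5 w}$ ($a{\left(w \right)} = \frac{1}{\left(-5 + 5 w\right) + 4} = \frac{1}{-1 + 5 w}$)
$v{\left(f \right)} = -19 + f^{2} - 17 f$
$\frac{1}{v{\left(a{\left(-4 \right)} \right)}} - -351 = \frac{1}{-19 + \left(\frac{1}{-1 + 5 \left(-4\right)}\right)^{2} - \frac{17}{-1 + 5 \left(-4\right)}} - -351 = \frac{1}{-19 + \left(\frac{1}{-1 - 20}\right)^{2} - \frac{17}{-1 - 20}} + 351 = \frac{1}{-19 + \left(\frac{1}{-21}\right)^{2} - \frac{17}{-21}} + 351 = \frac{1}{-19 + \left(- \frac{1}{21}\right)^{2} - - \frac{17}{21}} + 351 = \frac{1}{-19 + \frac{1}{441} + \frac{17}{21}} + 351 = \frac{1}{- \frac{8021}{441}} + 351 = - \frac{441}{8021} + 351 = \frac{2814930}{8021}$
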